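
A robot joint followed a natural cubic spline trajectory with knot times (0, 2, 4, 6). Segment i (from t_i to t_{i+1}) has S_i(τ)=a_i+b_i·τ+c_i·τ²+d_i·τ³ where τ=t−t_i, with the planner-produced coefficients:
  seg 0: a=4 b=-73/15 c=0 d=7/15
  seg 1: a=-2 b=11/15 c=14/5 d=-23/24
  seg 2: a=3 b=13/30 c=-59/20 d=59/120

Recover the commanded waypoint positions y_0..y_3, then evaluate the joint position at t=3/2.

y_0 = S_0(0) = a_0 = 4
y_1 = S_1(0) = a_1 = -2
y_2 = S_2(0) = a_2 = 3
y_3 = S_2(2) = -4
t_q=3/2 is in segment 0 (τ=3/2); S_0(τ)=-69/40

y_0=4 y_1=-2 y_2=3 y_3=-4
S(3/2) = -69/40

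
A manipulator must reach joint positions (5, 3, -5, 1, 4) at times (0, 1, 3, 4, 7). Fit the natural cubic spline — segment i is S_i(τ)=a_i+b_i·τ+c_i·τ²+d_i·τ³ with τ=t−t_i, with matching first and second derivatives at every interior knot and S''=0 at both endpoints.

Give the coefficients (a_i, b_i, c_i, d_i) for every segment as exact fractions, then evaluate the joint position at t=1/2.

  seg 0: a=5 b=-118/125 c=0 d=-132/125
  seg 1: a=3 b=-514/125 c=-396/125 d=403/250
  seg 2: a=-5 b=64/25 c=813/125 d=-383/125
  seg 3: a=1 b=797/125 c=-336/125 d=112/375
S(1/2) = 1099/250

Δ: Δ0=-2, Δ1=-4, Δ2=6, Δ3=1
row 1: diag=6, rhs=-12; c'=1/3, d'=-2
row 2: denom=6−2·1/3=16/3; d'=(60−2·-2)/(16/3)=12
row 3: denom=8−1·3/16=125/16; d'=(-30−1·12)/(125/16)=-672/125
back: M3=-672/125
back: M2=12−3/16·-672/125=1626/125
back: M1=-2−1/3·1626/125=-792/125
M: M0=0, M1=-792/125, M2=1626/125, M3=-672/125, M4=0
seg 0: a=5, c=M0/2=0, d=(M1−M0)/(6·1)=-132/125, b=Δ0−h0·(2M0+M1)/6=-118/125
seg 1: a=3, c=M1/2=-396/125, d=(M2−M1)/(6·2)=403/250, b=Δ1−h1·(2M1+M2)/6=-514/125
seg 2: a=-5, c=M2/2=813/125, d=(M3−M2)/(6·1)=-383/125, b=Δ2−h2·(2M2+M3)/6=64/25
seg 3: a=1, c=M3/2=-336/125, d=(M4−M3)/(6·3)=112/375, b=Δ3−h3·(2M3+M4)/6=797/125
t_q=1/2 → seg 0, τ=1/2; S=5+-118/125·τ+0·τ²+-132/125·τ³=1099/250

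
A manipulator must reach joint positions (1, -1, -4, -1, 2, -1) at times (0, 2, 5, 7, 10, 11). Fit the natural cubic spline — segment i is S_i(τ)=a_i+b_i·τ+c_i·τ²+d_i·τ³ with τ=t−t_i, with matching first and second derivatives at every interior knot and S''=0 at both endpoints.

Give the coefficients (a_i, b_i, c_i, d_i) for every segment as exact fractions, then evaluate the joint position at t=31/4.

Δ: Δ0=-1, Δ1=-1, Δ2=3/2, Δ3=1, Δ4=-3
row 1: diag=10, rhs=0; c'=3/10, d'=0
row 2: denom=10−3·3/10=91/10; d'=(15−3·0)/(91/10)=150/91
row 3: denom=10−2·20/91=870/91; d'=(-3−2·150/91)/(870/91)=-191/290
row 4: denom=8−3·91/290=2047/290; d'=(-24−3·-191/290)/(2047/290)=-6387/2047
back: M4=-6387/2047
back: M3=-191/290−91/290·-6387/2047=656/2047
back: M2=150/91−20/91·656/2047=3230/2047
back: M1=0−3/10·3230/2047=-969/2047
M: M0=0, M1=-969/2047, M2=3230/2047, M3=656/2047, M4=-6387/2047, M5=0
seg 0: a=1, c=M0/2=0, d=(M1−M0)/(6·2)=-323/8188, b=Δ0−h0·(2M0+M1)/6=-1724/2047
seg 1: a=-1, c=M1/2=-969/4094, d=(M2−M1)/(6·3)=4199/36846, b=Δ1−h1·(2M1+M2)/6=-2693/2047
seg 2: a=-4, c=M2/2=1615/2047, d=(M3−M2)/(6·2)=-429/4094, b=Δ2−h2·(2M2+M3)/6=1397/4094
seg 3: a=-1, c=M3/2=328/2047, d=(M4−M3)/(6·3)=-7043/36846, b=Δ3−h3·(2M3+M4)/6=9169/4094
seg 4: a=2, c=M4/2=-6387/4094, d=(M5−M4)/(6·1)=2129/4094, b=Δ4−h4·(2M4+M5)/6=-4012/2047
t_q=31/4 → seg 3, τ=3/4; S=-1+9169/4094·τ+328/2047·τ²+-7043/36846·τ³=180583/262016

  seg 0: a=1 b=-1724/2047 c=0 d=-323/8188
  seg 1: a=-1 b=-2693/2047 c=-969/4094 d=4199/36846
  seg 2: a=-4 b=1397/4094 c=1615/2047 d=-429/4094
  seg 3: a=-1 b=9169/4094 c=328/2047 d=-7043/36846
  seg 4: a=2 b=-4012/2047 c=-6387/4094 d=2129/4094
S(31/4) = 180583/262016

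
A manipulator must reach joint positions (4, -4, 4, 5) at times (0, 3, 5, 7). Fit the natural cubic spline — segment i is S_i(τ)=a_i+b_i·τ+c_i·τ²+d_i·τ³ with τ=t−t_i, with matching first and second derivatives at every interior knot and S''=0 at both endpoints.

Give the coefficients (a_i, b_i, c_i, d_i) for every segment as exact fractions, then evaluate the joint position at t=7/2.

Δ: Δ0=-8/3, Δ1=4, Δ2=1/2
row 1: diag=10, rhs=40; c'=1/5, d'=4
row 2: denom=8−2·1/5=38/5; d'=(-21−2·4)/(38/5)=-145/38
back: M2=-145/38
back: M1=4−1/5·-145/38=181/38
M: M0=0, M1=181/38, M2=-145/38, M3=0
seg 0: a=4, c=M0/2=0, d=(M1−M0)/(6·3)=181/684, b=Δ0−h0·(2M0+M1)/6=-1151/228
seg 1: a=-4, c=M1/2=181/76, d=(M2−M1)/(6·2)=-163/228, b=Δ1−h1·(2M1+M2)/6=239/114
seg 2: a=4, c=M2/2=-145/76, d=(M3−M2)/(6·2)=145/456, b=Δ2−h2·(2M2+M3)/6=347/114
t_q=7/2 → seg 1, τ=1/2; S=-4+239/114·τ+181/76·τ²+-163/228·τ³=-1487/608

  seg 0: a=4 b=-1151/228 c=0 d=181/684
  seg 1: a=-4 b=239/114 c=181/76 d=-163/228
  seg 2: a=4 b=347/114 c=-145/76 d=145/456
S(7/2) = -1487/608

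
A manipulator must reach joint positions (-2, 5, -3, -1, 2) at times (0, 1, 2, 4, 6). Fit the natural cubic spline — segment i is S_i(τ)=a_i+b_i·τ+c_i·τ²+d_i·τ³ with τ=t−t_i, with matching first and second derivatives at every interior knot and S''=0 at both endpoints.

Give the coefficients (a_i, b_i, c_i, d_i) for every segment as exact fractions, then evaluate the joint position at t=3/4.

Δ: Δ0=7, Δ1=-8, Δ2=1, Δ3=3/2
row 1: diag=4, rhs=-90; c'=1/4, d'=-45/2
row 2: denom=6−1·1/4=23/4; d'=(54−1·-45/2)/(23/4)=306/23
row 3: denom=8−2·8/23=168/23; d'=(3−2·306/23)/(168/23)=-181/56
back: M3=-181/56
back: M2=306/23−8/23·-181/56=101/7
back: M1=-45/2−1/4·101/7=-731/28
M: M0=0, M1=-731/28, M2=101/7, M3=-181/56, M4=0
seg 0: a=-2, c=M0/2=0, d=(M1−M0)/(6·1)=-731/168, b=Δ0−h0·(2M0+M1)/6=1907/168
seg 1: a=5, c=M1/2=-731/56, d=(M2−M1)/(6·1)=1135/168, b=Δ1−h1·(2M1+M2)/6=-143/84
seg 2: a=-3, c=M2/2=101/14, d=(M3−M2)/(6·2)=-989/672, b=Δ2−h2·(2M2+M3)/6=-181/24
seg 3: a=-1, c=M3/2=-181/112, d=(M4−M3)/(6·2)=181/672, b=Δ3−h3·(2M3+M4)/6=307/84
t_q=3/4 → seg 0, τ=3/4; S=-2+1907/168·τ+0·τ²+-731/168·τ³=2395/512

  seg 0: a=-2 b=1907/168 c=0 d=-731/168
  seg 1: a=5 b=-143/84 c=-731/56 d=1135/168
  seg 2: a=-3 b=-181/24 c=101/14 d=-989/672
  seg 3: a=-1 b=307/84 c=-181/112 d=181/672
S(3/4) = 2395/512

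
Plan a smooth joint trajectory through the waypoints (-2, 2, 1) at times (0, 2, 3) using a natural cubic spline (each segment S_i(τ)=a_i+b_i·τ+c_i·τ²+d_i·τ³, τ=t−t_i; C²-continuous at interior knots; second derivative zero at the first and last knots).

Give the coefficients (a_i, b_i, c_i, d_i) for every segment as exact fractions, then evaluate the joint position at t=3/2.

Δ: Δ0=2, Δ1=-1
row 1: diag=6, rhs=-18; c'=1/6, d'=-3
back: M1=-3
M: M0=0, M1=-3, M2=0
seg 0: a=-2, c=M0/2=0, d=(M1−M0)/(6·2)=-1/4, b=Δ0−h0·(2M0+M1)/6=3
seg 1: a=2, c=M1/2=-3/2, d=(M2−M1)/(6·1)=1/2, b=Δ1−h1·(2M1+M2)/6=0
t_q=3/2 → seg 0, τ=3/2; S=-2+3·τ+0·τ²+-1/4·τ³=53/32

  seg 0: a=-2 b=3 c=0 d=-1/4
  seg 1: a=2 b=0 c=-3/2 d=1/2
S(3/2) = 53/32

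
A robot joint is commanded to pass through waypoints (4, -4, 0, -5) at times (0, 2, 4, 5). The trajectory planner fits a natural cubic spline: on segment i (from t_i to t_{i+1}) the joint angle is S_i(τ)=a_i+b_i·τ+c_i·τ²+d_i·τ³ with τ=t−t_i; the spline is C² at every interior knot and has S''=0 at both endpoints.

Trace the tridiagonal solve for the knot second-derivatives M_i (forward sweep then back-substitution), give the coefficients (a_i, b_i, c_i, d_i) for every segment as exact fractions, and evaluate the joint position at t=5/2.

  seg 0: a=4 b=-69/11 c=0 d=25/44
  seg 1: a=-4 b=6/11 c=75/22 d=-59/44
  seg 2: a=0 b=-21/11 c=-51/11 d=17/11
S(5/2) = -1071/352

Δ: Δ0=-4, Δ1=2, Δ2=-5
row 1: diag=8, rhs=36; c'=1/4, d'=9/2
row 2: denom=6−2·1/4=11/2; d'=(-42−2·9/2)/(11/2)=-102/11
back: M2=-102/11
back: M1=9/2−1/4·-102/11=75/11
M: M0=0, M1=75/11, M2=-102/11, M3=0
seg 0: a=4, c=M0/2=0, d=(M1−M0)/(6·2)=25/44, b=Δ0−h0·(2M0+M1)/6=-69/11
seg 1: a=-4, c=M1/2=75/22, d=(M2−M1)/(6·2)=-59/44, b=Δ1−h1·(2M1+M2)/6=6/11
seg 2: a=0, c=M2/2=-51/11, d=(M3−M2)/(6·1)=17/11, b=Δ2−h2·(2M2+M3)/6=-21/11
t_q=5/2 → seg 1, τ=1/2; S=-4+6/11·τ+75/22·τ²+-59/44·τ³=-1071/352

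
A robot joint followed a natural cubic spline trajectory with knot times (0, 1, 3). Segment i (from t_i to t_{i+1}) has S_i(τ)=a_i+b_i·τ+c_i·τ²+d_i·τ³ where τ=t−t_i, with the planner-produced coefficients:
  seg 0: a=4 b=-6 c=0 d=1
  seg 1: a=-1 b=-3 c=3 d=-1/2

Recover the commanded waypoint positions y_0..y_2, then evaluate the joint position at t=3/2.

y_0=4 y_1=-1 y_2=1
S(3/2) = -29/16

y_0 = S_0(0) = a_0 = 4
y_1 = S_1(0) = a_1 = -1
y_2 = S_1(2) = 1
t_q=3/2 is in segment 1 (τ=1/2); S_1(τ)=-29/16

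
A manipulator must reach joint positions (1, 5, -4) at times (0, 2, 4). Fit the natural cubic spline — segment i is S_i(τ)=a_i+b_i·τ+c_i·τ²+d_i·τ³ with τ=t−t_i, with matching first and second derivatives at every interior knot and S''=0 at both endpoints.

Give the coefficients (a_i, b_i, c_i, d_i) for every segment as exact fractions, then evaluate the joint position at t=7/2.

  seg 0: a=1 b=29/8 c=0 d=-13/32
  seg 1: a=5 b=-5/4 c=-39/16 d=13/32
S(7/2) = -253/256

Δ: Δ0=2, Δ1=-9/2
row 1: diag=8, rhs=-39; c'=1/4, d'=-39/8
back: M1=-39/8
M: M0=0, M1=-39/8, M2=0
seg 0: a=1, c=M0/2=0, d=(M1−M0)/(6·2)=-13/32, b=Δ0−h0·(2M0+M1)/6=29/8
seg 1: a=5, c=M1/2=-39/16, d=(M2−M1)/(6·2)=13/32, b=Δ1−h1·(2M1+M2)/6=-5/4
t_q=7/2 → seg 1, τ=3/2; S=5+-5/4·τ+-39/16·τ²+13/32·τ³=-253/256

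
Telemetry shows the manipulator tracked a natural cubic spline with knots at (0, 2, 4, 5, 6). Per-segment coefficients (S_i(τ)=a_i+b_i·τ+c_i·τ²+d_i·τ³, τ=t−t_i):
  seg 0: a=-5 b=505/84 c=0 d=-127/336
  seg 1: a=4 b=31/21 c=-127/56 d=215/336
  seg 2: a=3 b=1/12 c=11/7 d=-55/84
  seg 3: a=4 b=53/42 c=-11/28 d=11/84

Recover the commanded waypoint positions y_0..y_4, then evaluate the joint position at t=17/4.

y_0=-5 y_1=4 y_2=3 y_3=4 y_4=5
S(17/4) = 5571/1792

y_0 = S_0(0) = a_0 = -5
y_1 = S_1(0) = a_1 = 4
y_2 = S_2(0) = a_2 = 3
y_3 = S_3(0) = a_3 = 4
y_4 = S_3(1) = 5
t_q=17/4 is in segment 2 (τ=1/4); S_2(τ)=5571/1792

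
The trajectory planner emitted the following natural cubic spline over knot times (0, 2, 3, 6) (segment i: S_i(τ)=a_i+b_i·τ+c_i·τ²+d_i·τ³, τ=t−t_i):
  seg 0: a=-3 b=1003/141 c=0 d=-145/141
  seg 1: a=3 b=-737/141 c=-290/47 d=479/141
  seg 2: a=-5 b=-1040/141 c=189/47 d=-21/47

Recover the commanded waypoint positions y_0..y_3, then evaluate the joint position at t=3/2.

y_0=-3 y_1=3 y_2=-5 y_3=-3
S(3/2) = 1579/376

y_0 = S_0(0) = a_0 = -3
y_1 = S_1(0) = a_1 = 3
y_2 = S_2(0) = a_2 = -5
y_3 = S_2(3) = -3
t_q=3/2 is in segment 0 (τ=3/2); S_0(τ)=1579/376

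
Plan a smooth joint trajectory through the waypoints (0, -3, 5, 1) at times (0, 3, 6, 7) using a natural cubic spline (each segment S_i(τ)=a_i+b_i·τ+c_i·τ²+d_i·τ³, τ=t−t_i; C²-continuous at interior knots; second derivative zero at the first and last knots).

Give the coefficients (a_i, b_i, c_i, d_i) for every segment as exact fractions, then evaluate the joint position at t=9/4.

  seg 0: a=0 b=-235/87 c=0 d=148/783
  seg 1: a=-3 b=209/87 c=148/87 d=-421/783
  seg 2: a=5 b=-166/87 c=-91/29 d=91/87
S(9/4) = -1821/464

Δ: Δ0=-1, Δ1=8/3, Δ2=-4
row 1: diag=12, rhs=22; c'=1/4, d'=11/6
row 2: denom=8−3·1/4=29/4; d'=(-40−3·11/6)/(29/4)=-182/29
back: M2=-182/29
back: M1=11/6−1/4·-182/29=296/87
M: M0=0, M1=296/87, M2=-182/29, M3=0
seg 0: a=0, c=M0/2=0, d=(M1−M0)/(6·3)=148/783, b=Δ0−h0·(2M0+M1)/6=-235/87
seg 1: a=-3, c=M1/2=148/87, d=(M2−M1)/(6·3)=-421/783, b=Δ1−h1·(2M1+M2)/6=209/87
seg 2: a=5, c=M2/2=-91/29, d=(M3−M2)/(6·1)=91/87, b=Δ2−h2·(2M2+M3)/6=-166/87
t_q=9/4 → seg 0, τ=9/4; S=0+-235/87·τ+0·τ²+148/783·τ³=-1821/464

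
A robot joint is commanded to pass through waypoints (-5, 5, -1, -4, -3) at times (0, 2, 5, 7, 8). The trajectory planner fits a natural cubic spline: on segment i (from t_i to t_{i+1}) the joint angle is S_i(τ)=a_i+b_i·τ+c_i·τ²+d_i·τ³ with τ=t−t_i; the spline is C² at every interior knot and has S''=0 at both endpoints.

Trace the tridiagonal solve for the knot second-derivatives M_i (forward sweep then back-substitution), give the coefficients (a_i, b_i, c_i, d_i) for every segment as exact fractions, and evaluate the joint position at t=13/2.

  seg 0: a=-5 b=1651/253 c=0 d=-193/506
  seg 1: a=5 b=493/253 c=-579/253 d=82/253
  seg 2: a=-1 b=-767/253 c=159/253 d=139/2024
  seg 3: a=-4 b=155/506 c=1053/1012 d=-351/1012
S(13/2) = -63175/16192

Δ: Δ0=5, Δ1=-2, Δ2=-3/2, Δ3=1
row 1: diag=10, rhs=-42; c'=3/10, d'=-21/5
row 2: denom=10−3·3/10=91/10; d'=(3−3·-21/5)/(91/10)=12/7
row 3: denom=6−2·20/91=506/91; d'=(15−2·12/7)/(506/91)=1053/506
back: M3=1053/506
back: M2=12/7−20/91·1053/506=318/253
back: M1=-21/5−3/10·318/253=-1158/253
M: M0=0, M1=-1158/253, M2=318/253, M3=1053/506, M4=0
seg 0: a=-5, c=M0/2=0, d=(M1−M0)/(6·2)=-193/506, b=Δ0−h0·(2M0+M1)/6=1651/253
seg 1: a=5, c=M1/2=-579/253, d=(M2−M1)/(6·3)=82/253, b=Δ1−h1·(2M1+M2)/6=493/253
seg 2: a=-1, c=M2/2=159/253, d=(M3−M2)/(6·2)=139/2024, b=Δ2−h2·(2M2+M3)/6=-767/253
seg 3: a=-4, c=M3/2=1053/1012, d=(M4−M3)/(6·1)=-351/1012, b=Δ3−h3·(2M3+M4)/6=155/506
t_q=13/2 → seg 2, τ=3/2; S=-1+-767/253·τ+159/253·τ²+139/2024·τ³=-63175/16192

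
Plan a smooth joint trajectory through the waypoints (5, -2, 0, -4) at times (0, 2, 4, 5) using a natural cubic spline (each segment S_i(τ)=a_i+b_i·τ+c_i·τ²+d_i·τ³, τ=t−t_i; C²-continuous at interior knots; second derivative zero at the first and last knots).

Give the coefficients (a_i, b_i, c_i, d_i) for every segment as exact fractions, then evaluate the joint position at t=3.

  seg 0: a=5 b=-57/11 c=0 d=37/88
  seg 1: a=-2 b=-3/22 c=111/44 d=-43/44
  seg 2: a=0 b=-39/22 c=-147/44 d=49/44
S(3) = -13/22

Δ: Δ0=-7/2, Δ1=1, Δ2=-4
row 1: diag=8, rhs=27; c'=1/4, d'=27/8
row 2: denom=6−2·1/4=11/2; d'=(-30−2·27/8)/(11/2)=-147/22
back: M2=-147/22
back: M1=27/8−1/4·-147/22=111/22
M: M0=0, M1=111/22, M2=-147/22, M3=0
seg 0: a=5, c=M0/2=0, d=(M1−M0)/(6·2)=37/88, b=Δ0−h0·(2M0+M1)/6=-57/11
seg 1: a=-2, c=M1/2=111/44, d=(M2−M1)/(6·2)=-43/44, b=Δ1−h1·(2M1+M2)/6=-3/22
seg 2: a=0, c=M2/2=-147/44, d=(M3−M2)/(6·1)=49/44, b=Δ2−h2·(2M2+M3)/6=-39/22
t_q=3 → seg 1, τ=1; S=-2+-3/22·τ+111/44·τ²+-43/44·τ³=-13/22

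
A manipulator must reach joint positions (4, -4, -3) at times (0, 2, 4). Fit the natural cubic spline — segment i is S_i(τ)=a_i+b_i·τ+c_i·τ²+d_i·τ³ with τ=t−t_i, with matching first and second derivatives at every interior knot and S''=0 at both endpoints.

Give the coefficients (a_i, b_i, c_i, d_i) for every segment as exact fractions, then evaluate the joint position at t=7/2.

  seg 0: a=4 b=-41/8 c=0 d=9/32
  seg 1: a=-4 b=-7/4 c=27/16 d=-9/32
S(7/2) = -967/256

Δ: Δ0=-4, Δ1=1/2
row 1: diag=8, rhs=27; c'=1/4, d'=27/8
back: M1=27/8
M: M0=0, M1=27/8, M2=0
seg 0: a=4, c=M0/2=0, d=(M1−M0)/(6·2)=9/32, b=Δ0−h0·(2M0+M1)/6=-41/8
seg 1: a=-4, c=M1/2=27/16, d=(M2−M1)/(6·2)=-9/32, b=Δ1−h1·(2M1+M2)/6=-7/4
t_q=7/2 → seg 1, τ=3/2; S=-4+-7/4·τ+27/16·τ²+-9/32·τ³=-967/256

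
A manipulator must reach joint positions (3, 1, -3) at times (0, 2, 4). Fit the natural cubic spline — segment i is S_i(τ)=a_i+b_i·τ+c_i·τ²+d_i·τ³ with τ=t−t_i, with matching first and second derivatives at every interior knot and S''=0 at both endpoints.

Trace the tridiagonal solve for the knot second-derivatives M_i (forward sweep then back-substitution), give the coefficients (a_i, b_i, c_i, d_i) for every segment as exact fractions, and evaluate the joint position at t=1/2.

Δ: Δ0=-1, Δ1=-2
row 1: diag=8, rhs=-6; c'=1/4, d'=-3/4
back: M1=-3/4
M: M0=0, M1=-3/4, M2=0
seg 0: a=3, c=M0/2=0, d=(M1−M0)/(6·2)=-1/16, b=Δ0−h0·(2M0+M1)/6=-3/4
seg 1: a=1, c=M1/2=-3/8, d=(M2−M1)/(6·2)=1/16, b=Δ1−h1·(2M1+M2)/6=-3/2
t_q=1/2 → seg 0, τ=1/2; S=3+-3/4·τ+0·τ²+-1/16·τ³=335/128

  seg 0: a=3 b=-3/4 c=0 d=-1/16
  seg 1: a=1 b=-3/2 c=-3/8 d=1/16
S(1/2) = 335/128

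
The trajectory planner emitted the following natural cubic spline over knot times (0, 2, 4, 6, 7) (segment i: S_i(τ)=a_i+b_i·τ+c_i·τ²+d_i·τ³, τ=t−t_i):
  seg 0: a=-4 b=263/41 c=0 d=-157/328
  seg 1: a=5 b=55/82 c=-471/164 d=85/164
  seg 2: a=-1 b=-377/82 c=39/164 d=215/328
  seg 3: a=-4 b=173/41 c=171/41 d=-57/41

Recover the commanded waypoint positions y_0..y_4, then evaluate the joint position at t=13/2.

y_0 = S_0(0) = a_0 = -4
y_1 = S_1(0) = a_1 = 5
y_2 = S_2(0) = a_2 = -1
y_3 = S_3(0) = a_3 = -4
y_4 = S_3(1) = 3
t_q=13/2 is in segment 3 (τ=1/2); S_3(τ)=-335/328

y_0=-4 y_1=5 y_2=-1 y_3=-4 y_4=3
S(13/2) = -335/328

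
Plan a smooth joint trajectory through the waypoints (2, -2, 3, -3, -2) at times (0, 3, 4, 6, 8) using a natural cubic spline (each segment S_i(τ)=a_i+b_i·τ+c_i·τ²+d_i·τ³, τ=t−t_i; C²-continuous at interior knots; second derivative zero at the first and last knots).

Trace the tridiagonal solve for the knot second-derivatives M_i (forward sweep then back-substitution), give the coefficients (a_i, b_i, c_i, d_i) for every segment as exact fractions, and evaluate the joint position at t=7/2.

  seg 0: a=2 b=-4523/1032 c=0 d=1049/3096
  seg 1: a=-2 b=2459/516 c=1049/344 d=-2905/1032
  seg 2: a=3 b=2497/1032 c=-232/43 d=5543/4128
  seg 3: a=-3 b=-1573/516 c=1831/688 d=-1831/4128
S(7/2) = 2183/2752

Δ: Δ0=-4/3, Δ1=5, Δ2=-3, Δ3=1/2
row 1: diag=8, rhs=38; c'=1/8, d'=19/4
row 2: denom=6−1·1/8=47/8; d'=(-48−1·19/4)/(47/8)=-422/47
row 3: denom=8−2·16/47=344/47; d'=(21−2·-422/47)/(344/47)=1831/344
back: M3=1831/344
back: M2=-422/47−16/47·1831/344=-464/43
back: M1=19/4−1/8·-464/43=1049/172
M: M0=0, M1=1049/172, M2=-464/43, M3=1831/344, M4=0
seg 0: a=2, c=M0/2=0, d=(M1−M0)/(6·3)=1049/3096, b=Δ0−h0·(2M0+M1)/6=-4523/1032
seg 1: a=-2, c=M1/2=1049/344, d=(M2−M1)/(6·1)=-2905/1032, b=Δ1−h1·(2M1+M2)/6=2459/516
seg 2: a=3, c=M2/2=-232/43, d=(M3−M2)/(6·2)=5543/4128, b=Δ2−h2·(2M2+M3)/6=2497/1032
seg 3: a=-3, c=M3/2=1831/688, d=(M4−M3)/(6·2)=-1831/4128, b=Δ3−h3·(2M3+M4)/6=-1573/516
t_q=7/2 → seg 1, τ=1/2; S=-2+2459/516·τ+1049/344·τ²+-2905/1032·τ³=2183/2752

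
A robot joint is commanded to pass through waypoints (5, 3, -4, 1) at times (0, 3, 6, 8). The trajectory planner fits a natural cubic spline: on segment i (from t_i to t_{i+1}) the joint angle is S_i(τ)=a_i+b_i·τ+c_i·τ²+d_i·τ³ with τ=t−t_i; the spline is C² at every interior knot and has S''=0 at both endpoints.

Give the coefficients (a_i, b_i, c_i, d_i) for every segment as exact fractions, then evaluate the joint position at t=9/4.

Δ: Δ0=-2/3, Δ1=-7/3, Δ2=5/2
row 1: diag=12, rhs=-10; c'=1/4, d'=-5/6
row 2: denom=10−3·1/4=37/4; d'=(29−3·-5/6)/(37/4)=126/37
back: M2=126/37
back: M1=-5/6−1/4·126/37=-187/111
M: M0=0, M1=-187/111, M2=126/37, M3=0
seg 0: a=5, c=M0/2=0, d=(M1−M0)/(6·3)=-187/1998, b=Δ0−h0·(2M0+M1)/6=13/74
seg 1: a=3, c=M1/2=-187/222, d=(M2−M1)/(6·3)=565/1998, b=Δ1−h1·(2M1+M2)/6=-87/37
seg 2: a=-4, c=M2/2=63/37, d=(M3−M2)/(6·2)=-21/74, b=Δ2−h2·(2M2+M3)/6=17/74
t_q=9/4 → seg 0, τ=9/4; S=5+13/74·τ+0·τ²+-187/1998·τ³=20503/4736

  seg 0: a=5 b=13/74 c=0 d=-187/1998
  seg 1: a=3 b=-87/37 c=-187/222 d=565/1998
  seg 2: a=-4 b=17/74 c=63/37 d=-21/74
S(9/4) = 20503/4736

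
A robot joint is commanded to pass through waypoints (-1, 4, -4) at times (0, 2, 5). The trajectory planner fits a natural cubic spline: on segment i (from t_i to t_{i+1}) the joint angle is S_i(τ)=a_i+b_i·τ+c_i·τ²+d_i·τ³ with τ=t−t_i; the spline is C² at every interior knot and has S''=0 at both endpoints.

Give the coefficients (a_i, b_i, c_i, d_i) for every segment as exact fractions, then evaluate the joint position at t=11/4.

Δ: Δ0=5/2, Δ1=-8/3
row 1: diag=10, rhs=-31; c'=3/10, d'=-31/10
back: M1=-31/10
M: M0=0, M1=-31/10, M2=0
seg 0: a=-1, c=M0/2=0, d=(M1−M0)/(6·2)=-31/120, b=Δ0−h0·(2M0+M1)/6=53/15
seg 1: a=4, c=M1/2=-31/20, d=(M2−M1)/(6·3)=31/180, b=Δ1−h1·(2M1+M2)/6=13/30
t_q=11/4 → seg 1, τ=3/4; S=4+13/30·τ+-31/20·τ²+31/180·τ³=4513/1280

  seg 0: a=-1 b=53/15 c=0 d=-31/120
  seg 1: a=4 b=13/30 c=-31/20 d=31/180
S(11/4) = 4513/1280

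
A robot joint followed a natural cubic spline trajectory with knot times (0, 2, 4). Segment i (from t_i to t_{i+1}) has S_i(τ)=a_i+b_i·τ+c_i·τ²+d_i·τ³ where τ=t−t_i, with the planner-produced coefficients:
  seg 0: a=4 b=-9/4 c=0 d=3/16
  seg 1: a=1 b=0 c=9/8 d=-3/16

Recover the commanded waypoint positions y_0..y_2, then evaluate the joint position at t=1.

y_0 = S_0(0) = a_0 = 4
y_1 = S_1(0) = a_1 = 1
y_2 = S_1(2) = 4
t_q=1 is in segment 0 (τ=1); S_0(τ)=31/16

y_0=4 y_1=1 y_2=4
S(1) = 31/16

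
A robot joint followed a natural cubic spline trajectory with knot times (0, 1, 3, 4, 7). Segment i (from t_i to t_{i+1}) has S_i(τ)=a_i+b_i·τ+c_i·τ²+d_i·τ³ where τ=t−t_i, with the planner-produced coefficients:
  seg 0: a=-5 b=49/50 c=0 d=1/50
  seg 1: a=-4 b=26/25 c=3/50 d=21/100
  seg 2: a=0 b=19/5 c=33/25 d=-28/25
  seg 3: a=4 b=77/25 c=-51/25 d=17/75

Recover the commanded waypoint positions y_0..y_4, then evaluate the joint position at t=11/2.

y_0=-5 y_1=-4 y_2=0 y_3=4 y_4=1
S(11/2) = 959/200

y_0 = S_0(0) = a_0 = -5
y_1 = S_1(0) = a_1 = -4
y_2 = S_2(0) = a_2 = 0
y_3 = S_3(0) = a_3 = 4
y_4 = S_3(3) = 1
t_q=11/2 is in segment 3 (τ=3/2); S_3(τ)=959/200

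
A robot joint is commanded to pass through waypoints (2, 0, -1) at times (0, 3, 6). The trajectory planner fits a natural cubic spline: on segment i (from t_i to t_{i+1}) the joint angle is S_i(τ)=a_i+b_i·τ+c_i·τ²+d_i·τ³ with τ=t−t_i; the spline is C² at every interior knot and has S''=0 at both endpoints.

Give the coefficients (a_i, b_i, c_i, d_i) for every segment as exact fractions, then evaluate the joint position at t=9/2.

Δ: Δ0=-2/3, Δ1=-1/3
row 1: diag=12, rhs=2; c'=1/4, d'=1/6
back: M1=1/6
M: M0=0, M1=1/6, M2=0
seg 0: a=2, c=M0/2=0, d=(M1−M0)/(6·3)=1/108, b=Δ0−h0·(2M0+M1)/6=-3/4
seg 1: a=0, c=M1/2=1/12, d=(M2−M1)/(6·3)=-1/108, b=Δ1−h1·(2M1+M2)/6=-1/2
t_q=9/2 → seg 1, τ=3/2; S=0+-1/2·τ+1/12·τ²+-1/108·τ³=-19/32

  seg 0: a=2 b=-3/4 c=0 d=1/108
  seg 1: a=0 b=-1/2 c=1/12 d=-1/108
S(9/2) = -19/32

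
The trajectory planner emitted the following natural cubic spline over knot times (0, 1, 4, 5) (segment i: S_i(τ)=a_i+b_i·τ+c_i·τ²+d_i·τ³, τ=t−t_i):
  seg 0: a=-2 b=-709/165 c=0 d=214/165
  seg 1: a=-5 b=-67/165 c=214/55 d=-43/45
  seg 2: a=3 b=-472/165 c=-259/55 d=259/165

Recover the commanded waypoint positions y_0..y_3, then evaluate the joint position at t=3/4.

y_0 = S_0(0) = a_0 = -2
y_1 = S_1(0) = a_1 = -5
y_2 = S_2(0) = a_2 = 3
y_3 = S_2(1) = -3
t_q=3/4 is in segment 0 (τ=3/4); S_0(τ)=-8229/1760

y_0=-2 y_1=-5 y_2=3 y_3=-3
S(3/4) = -8229/1760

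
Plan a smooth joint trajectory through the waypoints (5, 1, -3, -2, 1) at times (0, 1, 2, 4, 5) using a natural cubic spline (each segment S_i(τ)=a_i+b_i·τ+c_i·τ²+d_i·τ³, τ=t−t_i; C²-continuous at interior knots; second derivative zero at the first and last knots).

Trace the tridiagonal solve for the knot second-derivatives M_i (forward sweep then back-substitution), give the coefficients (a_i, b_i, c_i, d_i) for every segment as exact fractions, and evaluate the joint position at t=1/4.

  seg 0: a=5 b=-233/61 c=0 d=-11/61
  seg 1: a=1 b=-266/61 c=-33/61 d=55/61
  seg 2: a=-3 b=-167/61 c=132/61 d=-133/488
  seg 3: a=-2 b=323/122 c=129/244 d=-43/244
S(1/4) = 15781/3904

Δ: Δ0=-4, Δ1=-4, Δ2=1/2, Δ3=3
row 1: diag=4, rhs=0; c'=1/4, d'=0
row 2: denom=6−1·1/4=23/4; d'=(27−1·0)/(23/4)=108/23
row 3: denom=6−2·8/23=122/23; d'=(15−2·108/23)/(122/23)=129/122
back: M3=129/122
back: M2=108/23−8/23·129/122=264/61
back: M1=0−1/4·264/61=-66/61
M: M0=0, M1=-66/61, M2=264/61, M3=129/122, M4=0
seg 0: a=5, c=M0/2=0, d=(M1−M0)/(6·1)=-11/61, b=Δ0−h0·(2M0+M1)/6=-233/61
seg 1: a=1, c=M1/2=-33/61, d=(M2−M1)/(6·1)=55/61, b=Δ1−h1·(2M1+M2)/6=-266/61
seg 2: a=-3, c=M2/2=132/61, d=(M3−M2)/(6·2)=-133/488, b=Δ2−h2·(2M2+M3)/6=-167/61
seg 3: a=-2, c=M3/2=129/244, d=(M4−M3)/(6·1)=-43/244, b=Δ3−h3·(2M3+M4)/6=323/122
t_q=1/4 → seg 0, τ=1/4; S=5+-233/61·τ+0·τ²+-11/61·τ³=15781/3904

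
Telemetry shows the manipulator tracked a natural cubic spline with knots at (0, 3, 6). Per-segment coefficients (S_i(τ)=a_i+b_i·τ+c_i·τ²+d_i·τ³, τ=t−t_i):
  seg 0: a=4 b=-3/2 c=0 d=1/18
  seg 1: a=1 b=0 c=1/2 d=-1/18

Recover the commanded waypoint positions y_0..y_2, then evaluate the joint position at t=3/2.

y_0=4 y_1=1 y_2=4
S(3/2) = 31/16

y_0 = S_0(0) = a_0 = 4
y_1 = S_1(0) = a_1 = 1
y_2 = S_1(3) = 4
t_q=3/2 is in segment 0 (τ=3/2); S_0(τ)=31/16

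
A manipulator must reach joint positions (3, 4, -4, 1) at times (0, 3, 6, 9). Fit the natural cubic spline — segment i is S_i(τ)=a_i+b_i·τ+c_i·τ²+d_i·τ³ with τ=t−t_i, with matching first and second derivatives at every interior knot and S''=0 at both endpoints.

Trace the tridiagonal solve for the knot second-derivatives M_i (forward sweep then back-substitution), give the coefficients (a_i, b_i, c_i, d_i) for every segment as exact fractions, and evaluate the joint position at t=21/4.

Δ: Δ0=1/3, Δ1=-8/3, Δ2=5/3
row 1: diag=12, rhs=-18; c'=1/4, d'=-3/2
row 2: denom=12−3·1/4=45/4; d'=(26−3·-3/2)/(45/4)=122/45
back: M2=122/45
back: M1=-3/2−1/4·122/45=-98/45
M: M0=0, M1=-98/45, M2=122/45, M3=0
seg 0: a=3, c=M0/2=0, d=(M1−M0)/(6·3)=-49/405, b=Δ0−h0·(2M0+M1)/6=64/45
seg 1: a=4, c=M1/2=-49/45, d=(M2−M1)/(6·3)=22/81, b=Δ1−h1·(2M1+M2)/6=-83/45
seg 2: a=-4, c=M2/2=61/45, d=(M3−M2)/(6·3)=-61/405, b=Δ2−h2·(2M2+M3)/6=-47/45
t_q=21/4 → seg 1, τ=9/4; S=4+-83/45·τ+-49/45·τ²+22/81·τ³=-411/160

  seg 0: a=3 b=64/45 c=0 d=-49/405
  seg 1: a=4 b=-83/45 c=-49/45 d=22/81
  seg 2: a=-4 b=-47/45 c=61/45 d=-61/405
S(21/4) = -411/160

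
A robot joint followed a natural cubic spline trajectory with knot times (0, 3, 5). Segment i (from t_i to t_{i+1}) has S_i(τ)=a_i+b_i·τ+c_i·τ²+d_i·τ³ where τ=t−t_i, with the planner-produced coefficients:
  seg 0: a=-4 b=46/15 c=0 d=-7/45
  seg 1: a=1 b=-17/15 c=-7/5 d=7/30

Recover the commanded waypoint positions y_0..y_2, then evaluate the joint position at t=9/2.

y_0 = S_0(0) = a_0 = -4
y_1 = S_1(0) = a_1 = 1
y_2 = S_1(2) = -5
t_q=9/2 is in segment 1 (τ=3/2); S_1(τ)=-49/16

y_0=-4 y_1=1 y_2=-5
S(9/2) = -49/16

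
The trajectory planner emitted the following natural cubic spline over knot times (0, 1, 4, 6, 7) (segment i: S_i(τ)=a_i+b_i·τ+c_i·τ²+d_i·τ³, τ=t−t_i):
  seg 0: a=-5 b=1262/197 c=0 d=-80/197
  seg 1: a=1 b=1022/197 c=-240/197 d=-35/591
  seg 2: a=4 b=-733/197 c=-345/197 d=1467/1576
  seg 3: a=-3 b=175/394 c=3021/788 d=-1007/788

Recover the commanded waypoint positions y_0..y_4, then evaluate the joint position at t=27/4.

y_0 = S_0(0) = a_0 = -5
y_1 = S_1(0) = a_1 = 1
y_2 = S_2(0) = a_2 = 4
y_3 = S_3(0) = a_3 = -3
y_4 = S_3(1) = 0
t_q=27/4 is in segment 3 (τ=3/4); S_3(τ)=-52929/50432

y_0=-5 y_1=1 y_2=4 y_3=-3 y_4=0
S(27/4) = -52929/50432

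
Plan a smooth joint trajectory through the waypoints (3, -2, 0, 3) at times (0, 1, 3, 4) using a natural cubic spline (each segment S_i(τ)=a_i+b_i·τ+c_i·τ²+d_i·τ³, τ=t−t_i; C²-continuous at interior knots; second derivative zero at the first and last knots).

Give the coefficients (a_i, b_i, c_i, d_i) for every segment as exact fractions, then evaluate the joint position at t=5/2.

  seg 0: a=3 b=-6 c=0 d=1
  seg 1: a=-2 b=-3 c=3 d=-1/2
  seg 2: a=0 b=3 c=0 d=0
S(5/2) = -23/16

Δ: Δ0=-5, Δ1=1, Δ2=3
row 1: diag=6, rhs=36; c'=1/3, d'=6
row 2: denom=6−2·1/3=16/3; d'=(12−2·6)/(16/3)=0
back: M2=0
back: M1=6−1/3·0=6
M: M0=0, M1=6, M2=0, M3=0
seg 0: a=3, c=M0/2=0, d=(M1−M0)/(6·1)=1, b=Δ0−h0·(2M0+M1)/6=-6
seg 1: a=-2, c=M1/2=3, d=(M2−M1)/(6·2)=-1/2, b=Δ1−h1·(2M1+M2)/6=-3
seg 2: a=0, c=M2/2=0, d=(M3−M2)/(6·1)=0, b=Δ2−h2·(2M2+M3)/6=3
t_q=5/2 → seg 1, τ=3/2; S=-2+-3·τ+3·τ²+-1/2·τ³=-23/16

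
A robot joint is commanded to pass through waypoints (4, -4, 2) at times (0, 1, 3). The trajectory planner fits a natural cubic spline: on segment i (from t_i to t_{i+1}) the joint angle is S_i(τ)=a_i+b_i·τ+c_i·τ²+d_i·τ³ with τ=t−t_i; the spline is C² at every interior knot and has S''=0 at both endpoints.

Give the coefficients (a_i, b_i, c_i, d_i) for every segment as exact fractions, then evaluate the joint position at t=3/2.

  seg 0: a=4 b=-59/6 c=0 d=11/6
  seg 1: a=-4 b=-13/3 c=11/2 d=-11/12
S(3/2) = -157/32

Δ: Δ0=-8, Δ1=3
row 1: diag=6, rhs=66; c'=1/3, d'=11
back: M1=11
M: M0=0, M1=11, M2=0
seg 0: a=4, c=M0/2=0, d=(M1−M0)/(6·1)=11/6, b=Δ0−h0·(2M0+M1)/6=-59/6
seg 1: a=-4, c=M1/2=11/2, d=(M2−M1)/(6·2)=-11/12, b=Δ1−h1·(2M1+M2)/6=-13/3
t_q=3/2 → seg 1, τ=1/2; S=-4+-13/3·τ+11/2·τ²+-11/12·τ³=-157/32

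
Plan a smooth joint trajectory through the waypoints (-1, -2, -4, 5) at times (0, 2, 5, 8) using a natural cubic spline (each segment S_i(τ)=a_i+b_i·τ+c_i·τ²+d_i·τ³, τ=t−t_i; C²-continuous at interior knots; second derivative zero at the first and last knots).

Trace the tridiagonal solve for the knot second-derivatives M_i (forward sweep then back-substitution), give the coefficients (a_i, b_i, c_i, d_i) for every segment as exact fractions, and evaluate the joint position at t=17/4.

Δ: Δ0=-1/2, Δ1=-2/3, Δ2=3
row 1: diag=10, rhs=-1; c'=3/10, d'=-1/10
row 2: denom=12−3·3/10=111/10; d'=(22−3·-1/10)/(111/10)=223/111
back: M2=223/111
back: M1=-1/10−3/10·223/111=-26/37
M: M0=0, M1=-26/37, M2=223/111, M3=0
seg 0: a=-1, c=M0/2=0, d=(M1−M0)/(6·2)=-13/222, b=Δ0−h0·(2M0+M1)/6=-59/222
seg 1: a=-2, c=M1/2=-13/37, d=(M2−M1)/(6·3)=301/1998, b=Δ1−h1·(2M1+M2)/6=-215/222
seg 2: a=-4, c=M2/2=223/222, d=(M3−M2)/(6·3)=-223/1998, b=Δ2−h2·(2M2+M3)/6=110/111
t_q=17/4 → seg 1, τ=9/4; S=-2+-215/222·τ+-13/37·τ²+301/1998·τ³=-20089/4736

  seg 0: a=-1 b=-59/222 c=0 d=-13/222
  seg 1: a=-2 b=-215/222 c=-13/37 d=301/1998
  seg 2: a=-4 b=110/111 c=223/222 d=-223/1998
S(17/4) = -20089/4736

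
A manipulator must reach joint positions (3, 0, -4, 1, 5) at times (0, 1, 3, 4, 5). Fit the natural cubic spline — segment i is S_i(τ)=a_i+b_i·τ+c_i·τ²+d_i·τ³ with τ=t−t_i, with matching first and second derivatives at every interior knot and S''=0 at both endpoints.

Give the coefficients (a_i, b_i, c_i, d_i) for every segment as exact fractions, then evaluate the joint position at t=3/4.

Δ: Δ0=-3, Δ1=-2, Δ2=5, Δ3=4
row 1: diag=6, rhs=6; c'=1/3, d'=1
row 2: denom=6−2·1/3=16/3; d'=(42−2·1)/(16/3)=15/2
row 3: denom=4−1·3/16=61/16; d'=(-6−1·15/2)/(61/16)=-216/61
back: M3=-216/61
back: M2=15/2−3/16·-216/61=498/61
back: M1=1−1/3·498/61=-105/61
M: M0=0, M1=-105/61, M2=498/61, M3=-216/61, M4=0
seg 0: a=3, c=M0/2=0, d=(M1−M0)/(6·1)=-35/122, b=Δ0−h0·(2M0+M1)/6=-331/122
seg 1: a=0, c=M1/2=-105/122, d=(M2−M1)/(6·2)=201/244, b=Δ1−h1·(2M1+M2)/6=-218/61
seg 2: a=-4, c=M2/2=249/61, d=(M3−M2)/(6·1)=-119/61, b=Δ2−h2·(2M2+M3)/6=175/61
seg 3: a=1, c=M3/2=-108/61, d=(M4−M3)/(6·1)=36/61, b=Δ3−h3·(2M3+M4)/6=316/61
t_q=3/4 → seg 0, τ=3/4; S=3+-331/122·τ+0·τ²+-35/122·τ³=6591/7808

  seg 0: a=3 b=-331/122 c=0 d=-35/122
  seg 1: a=0 b=-218/61 c=-105/122 d=201/244
  seg 2: a=-4 b=175/61 c=249/61 d=-119/61
  seg 3: a=1 b=316/61 c=-108/61 d=36/61
S(3/4) = 6591/7808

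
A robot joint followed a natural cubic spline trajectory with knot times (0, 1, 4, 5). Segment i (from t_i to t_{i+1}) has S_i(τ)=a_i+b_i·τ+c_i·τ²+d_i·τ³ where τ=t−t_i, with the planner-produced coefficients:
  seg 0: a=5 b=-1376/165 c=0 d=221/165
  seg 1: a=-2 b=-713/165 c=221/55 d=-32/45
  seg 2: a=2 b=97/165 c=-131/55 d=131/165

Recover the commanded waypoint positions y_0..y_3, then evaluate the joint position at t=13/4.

y_0 = S_0(0) = a_0 = 5
y_1 = S_1(0) = a_1 = -2
y_2 = S_2(0) = a_2 = 2
y_3 = S_2(1) = 1
t_q=13/4 is in segment 1 (τ=9/4); S_1(τ)=457/880

y_0=5 y_1=-2 y_2=2 y_3=1
S(13/4) = 457/880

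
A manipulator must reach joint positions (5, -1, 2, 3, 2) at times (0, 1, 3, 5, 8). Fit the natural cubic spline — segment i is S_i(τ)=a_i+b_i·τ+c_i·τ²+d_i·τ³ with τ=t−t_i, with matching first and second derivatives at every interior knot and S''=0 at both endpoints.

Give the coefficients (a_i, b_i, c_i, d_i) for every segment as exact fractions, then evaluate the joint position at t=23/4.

Δ: Δ0=-6, Δ1=3/2, Δ2=1/2, Δ3=-1/3
row 1: diag=6, rhs=45; c'=1/3, d'=15/2
row 2: denom=8−2·1/3=22/3; d'=(-6−2·15/2)/(22/3)=-63/22
row 3: denom=10−2·3/11=104/11; d'=(-5−2·-63/22)/(104/11)=1/13
back: M3=1/13
back: M2=-63/22−3/11·1/13=-75/26
back: M1=15/2−1/3·-75/26=110/13
M: M0=0, M1=110/13, M2=-75/26, M3=1/13, M4=0
seg 0: a=5, c=M0/2=0, d=(M1−M0)/(6·1)=55/39, b=Δ0−h0·(2M0+M1)/6=-289/39
seg 1: a=-1, c=M1/2=55/13, d=(M2−M1)/(6·2)=-295/312, b=Δ1−h1·(2M1+M2)/6=-124/39
seg 2: a=2, c=M2/2=-75/52, d=(M3−M2)/(6·2)=77/312, b=Δ2−h2·(2M2+M3)/6=187/78
seg 3: a=3, c=M3/2=1/26, d=(M4−M3)/(6·3)=-1/234, b=Δ3−h3·(2M3+M4)/6=-16/39
t_q=23/4 → seg 3, τ=3/4; S=3+-16/39·τ+1/26·τ²+-1/234·τ³=4513/1664

  seg 0: a=5 b=-289/39 c=0 d=55/39
  seg 1: a=-1 b=-124/39 c=55/13 d=-295/312
  seg 2: a=2 b=187/78 c=-75/52 d=77/312
  seg 3: a=3 b=-16/39 c=1/26 d=-1/234
S(23/4) = 4513/1664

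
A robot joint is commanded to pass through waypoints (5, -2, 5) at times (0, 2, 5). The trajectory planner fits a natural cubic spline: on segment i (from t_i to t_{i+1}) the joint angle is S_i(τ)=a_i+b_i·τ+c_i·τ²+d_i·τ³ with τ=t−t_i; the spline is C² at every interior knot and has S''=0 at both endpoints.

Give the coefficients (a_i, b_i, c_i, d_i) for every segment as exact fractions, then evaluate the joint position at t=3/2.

Δ: Δ0=-7/2, Δ1=7/3
row 1: diag=10, rhs=35; c'=3/10, d'=7/2
back: M1=7/2
M: M0=0, M1=7/2, M2=0
seg 0: a=5, c=M0/2=0, d=(M1−M0)/(6·2)=7/24, b=Δ0−h0·(2M0+M1)/6=-14/3
seg 1: a=-2, c=M1/2=7/4, d=(M2−M1)/(6·3)=-7/36, b=Δ1−h1·(2M1+M2)/6=-7/6
t_q=3/2 → seg 0, τ=3/2; S=5+-14/3·τ+0·τ²+7/24·τ³=-65/64

  seg 0: a=5 b=-14/3 c=0 d=7/24
  seg 1: a=-2 b=-7/6 c=7/4 d=-7/36
S(3/2) = -65/64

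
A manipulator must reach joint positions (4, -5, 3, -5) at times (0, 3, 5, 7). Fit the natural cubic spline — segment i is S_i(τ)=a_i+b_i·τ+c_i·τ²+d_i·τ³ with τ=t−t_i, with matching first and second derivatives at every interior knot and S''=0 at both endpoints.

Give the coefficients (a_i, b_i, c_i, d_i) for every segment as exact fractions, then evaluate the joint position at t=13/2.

Δ: Δ0=-3, Δ1=4, Δ2=-4
row 1: diag=10, rhs=42; c'=1/5, d'=21/5
row 2: denom=8−2·1/5=38/5; d'=(-48−2·21/5)/(38/5)=-141/19
back: M2=-141/19
back: M1=21/5−1/5·-141/19=108/19
M: M0=0, M1=108/19, M2=-141/19, M3=0
seg 0: a=4, c=M0/2=0, d=(M1−M0)/(6·3)=6/19, b=Δ0−h0·(2M0+M1)/6=-111/19
seg 1: a=-5, c=M1/2=54/19, d=(M2−M1)/(6·2)=-83/76, b=Δ1−h1·(2M1+M2)/6=51/19
seg 2: a=3, c=M2/2=-141/38, d=(M3−M2)/(6·2)=47/76, b=Δ2−h2·(2M2+M3)/6=18/19
t_q=13/2 → seg 2, τ=3/2; S=3+18/19·τ+-141/38·τ²+47/76·τ³=-1119/608

  seg 0: a=4 b=-111/19 c=0 d=6/19
  seg 1: a=-5 b=51/19 c=54/19 d=-83/76
  seg 2: a=3 b=18/19 c=-141/38 d=47/76
S(13/2) = -1119/608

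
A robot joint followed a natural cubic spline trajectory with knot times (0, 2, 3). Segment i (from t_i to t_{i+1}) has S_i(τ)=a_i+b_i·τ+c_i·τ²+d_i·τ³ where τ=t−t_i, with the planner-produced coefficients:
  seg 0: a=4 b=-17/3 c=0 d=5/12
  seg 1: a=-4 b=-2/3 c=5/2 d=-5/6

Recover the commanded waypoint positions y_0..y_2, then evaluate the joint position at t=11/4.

y_0=4 y_1=-4 y_2=-3
S(11/4) = -441/128

y_0 = S_0(0) = a_0 = 4
y_1 = S_1(0) = a_1 = -4
y_2 = S_1(1) = -3
t_q=11/4 is in segment 1 (τ=3/4); S_1(τ)=-441/128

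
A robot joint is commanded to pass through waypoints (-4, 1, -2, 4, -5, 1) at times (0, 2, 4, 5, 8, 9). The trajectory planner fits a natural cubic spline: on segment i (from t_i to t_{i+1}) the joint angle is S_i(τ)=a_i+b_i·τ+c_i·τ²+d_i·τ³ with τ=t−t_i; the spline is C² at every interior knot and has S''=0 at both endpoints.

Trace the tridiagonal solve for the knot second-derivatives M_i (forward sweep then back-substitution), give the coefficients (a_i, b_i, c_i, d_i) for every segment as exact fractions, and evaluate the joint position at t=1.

Δ: Δ0=5/2, Δ1=-3/2, Δ2=6, Δ3=-3, Δ4=6
row 1: diag=8, rhs=-24; c'=1/4, d'=-3
row 2: denom=6−2·1/4=11/2; d'=(45−2·-3)/(11/2)=102/11
row 3: denom=8−1·2/11=86/11; d'=(-54−1·102/11)/(86/11)=-348/43
row 4: denom=8−3·33/86=589/86; d'=(54−3·-348/43)/(589/86)=6732/589
back: M4=6732/589
back: M3=-348/43−33/86·6732/589=-7350/589
back: M2=102/11−2/11·-7350/589=6798/589
back: M1=-3−1/4·6798/589=-6933/1178
M: M0=0, M1=-6933/1178, M2=6798/589, M3=-7350/589, M4=6732/589, M5=0
seg 0: a=-4, c=M0/2=0, d=(M1−M0)/(6·2)=-2311/4712, b=Δ0−h0·(2M0+M1)/6=2628/589
seg 1: a=1, c=M1/2=-6933/2356, d=(M2−M1)/(6·2)=6843/4712, b=Δ1−h1·(2M1+M2)/6=-1677/1178
seg 2: a=-2, c=M2/2=3399/589, d=(M3−M2)/(6·1)=-2358/589, b=Δ2−h2·(2M2+M3)/6=2493/589
seg 3: a=4, c=M3/2=-3675/589, d=(M4−M3)/(6·3)=2347/1767, b=Δ3−h3·(2M3+M4)/6=2217/589
seg 4: a=-5, c=M4/2=3366/589, d=(M5−M4)/(6·1)=-1122/589, b=Δ4−h4·(2M4+M5)/6=1290/589
t_q=1 → seg 0, τ=1; S=-4+2628/589·τ+0·τ²+-2311/4712·τ³=-135/4712

  seg 0: a=-4 b=2628/589 c=0 d=-2311/4712
  seg 1: a=1 b=-1677/1178 c=-6933/2356 d=6843/4712
  seg 2: a=-2 b=2493/589 c=3399/589 d=-2358/589
  seg 3: a=4 b=2217/589 c=-3675/589 d=2347/1767
  seg 4: a=-5 b=1290/589 c=3366/589 d=-1122/589
S(1) = -135/4712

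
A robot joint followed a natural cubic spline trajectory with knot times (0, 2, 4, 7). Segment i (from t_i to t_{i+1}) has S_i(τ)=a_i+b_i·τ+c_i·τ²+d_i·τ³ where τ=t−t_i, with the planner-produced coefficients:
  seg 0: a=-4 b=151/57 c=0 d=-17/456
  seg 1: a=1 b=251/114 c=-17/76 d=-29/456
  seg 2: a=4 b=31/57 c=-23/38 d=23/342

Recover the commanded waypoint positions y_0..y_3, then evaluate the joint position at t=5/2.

y_0=-4 y_1=1 y_2=4 y_3=2
S(5/2) = 2477/1216

y_0 = S_0(0) = a_0 = -4
y_1 = S_1(0) = a_1 = 1
y_2 = S_2(0) = a_2 = 4
y_3 = S_2(3) = 2
t_q=5/2 is in segment 1 (τ=1/2); S_1(τ)=2477/1216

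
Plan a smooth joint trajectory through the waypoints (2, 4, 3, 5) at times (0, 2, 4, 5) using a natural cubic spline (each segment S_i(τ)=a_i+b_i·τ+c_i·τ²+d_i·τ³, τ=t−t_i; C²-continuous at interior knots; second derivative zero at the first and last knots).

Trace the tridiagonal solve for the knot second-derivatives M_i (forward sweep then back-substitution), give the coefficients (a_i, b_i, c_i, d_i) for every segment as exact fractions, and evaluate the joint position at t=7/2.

Δ: Δ0=1, Δ1=-1/2, Δ2=2
row 1: diag=8, rhs=-9; c'=1/4, d'=-9/8
row 2: denom=6−2·1/4=11/2; d'=(15−2·-9/8)/(11/2)=69/22
back: M2=69/22
back: M1=-9/8−1/4·69/22=-21/11
M: M0=0, M1=-21/11, M2=69/22, M3=0
seg 0: a=2, c=M0/2=0, d=(M1−M0)/(6·2)=-7/44, b=Δ0−h0·(2M0+M1)/6=18/11
seg 1: a=4, c=M1/2=-21/22, d=(M2−M1)/(6·2)=37/88, b=Δ1−h1·(2M1+M2)/6=-3/11
seg 2: a=3, c=M2/2=69/44, d=(M3−M2)/(6·1)=-23/44, b=Δ2−h2·(2M2+M3)/6=21/22
t_q=7/2 → seg 1, τ=3/2; S=4+-3/11·τ+-21/22·τ²+37/88·τ³=2015/704

  seg 0: a=2 b=18/11 c=0 d=-7/44
  seg 1: a=4 b=-3/11 c=-21/22 d=37/88
  seg 2: a=3 b=21/22 c=69/44 d=-23/44
S(7/2) = 2015/704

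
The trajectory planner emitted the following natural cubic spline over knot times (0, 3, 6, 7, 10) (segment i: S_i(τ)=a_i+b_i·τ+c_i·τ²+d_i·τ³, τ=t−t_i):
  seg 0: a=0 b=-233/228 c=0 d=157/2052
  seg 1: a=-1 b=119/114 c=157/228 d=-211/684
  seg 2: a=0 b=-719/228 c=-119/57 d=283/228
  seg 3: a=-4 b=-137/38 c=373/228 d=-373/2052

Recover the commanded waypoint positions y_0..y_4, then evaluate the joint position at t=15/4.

y_0=0 y_1=-1 y_2=0 y_3=-4 y_4=-5
S(15/4) = 195/4864

y_0 = S_0(0) = a_0 = 0
y_1 = S_1(0) = a_1 = -1
y_2 = S_2(0) = a_2 = 0
y_3 = S_3(0) = a_3 = -4
y_4 = S_3(3) = -5
t_q=15/4 is in segment 1 (τ=3/4); S_1(τ)=195/4864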